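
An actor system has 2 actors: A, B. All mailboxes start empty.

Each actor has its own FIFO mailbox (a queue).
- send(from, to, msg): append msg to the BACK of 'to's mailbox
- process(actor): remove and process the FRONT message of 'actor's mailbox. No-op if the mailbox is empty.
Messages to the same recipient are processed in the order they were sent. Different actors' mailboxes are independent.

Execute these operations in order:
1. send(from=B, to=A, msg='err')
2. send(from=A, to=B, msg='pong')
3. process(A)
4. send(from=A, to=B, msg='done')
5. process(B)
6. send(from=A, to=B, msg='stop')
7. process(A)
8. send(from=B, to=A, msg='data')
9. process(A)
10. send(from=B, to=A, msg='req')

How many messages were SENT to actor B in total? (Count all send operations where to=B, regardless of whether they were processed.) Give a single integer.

Answer: 3

Derivation:
After 1 (send(from=B, to=A, msg='err')): A:[err] B:[]
After 2 (send(from=A, to=B, msg='pong')): A:[err] B:[pong]
After 3 (process(A)): A:[] B:[pong]
After 4 (send(from=A, to=B, msg='done')): A:[] B:[pong,done]
After 5 (process(B)): A:[] B:[done]
After 6 (send(from=A, to=B, msg='stop')): A:[] B:[done,stop]
After 7 (process(A)): A:[] B:[done,stop]
After 8 (send(from=B, to=A, msg='data')): A:[data] B:[done,stop]
After 9 (process(A)): A:[] B:[done,stop]
After 10 (send(from=B, to=A, msg='req')): A:[req] B:[done,stop]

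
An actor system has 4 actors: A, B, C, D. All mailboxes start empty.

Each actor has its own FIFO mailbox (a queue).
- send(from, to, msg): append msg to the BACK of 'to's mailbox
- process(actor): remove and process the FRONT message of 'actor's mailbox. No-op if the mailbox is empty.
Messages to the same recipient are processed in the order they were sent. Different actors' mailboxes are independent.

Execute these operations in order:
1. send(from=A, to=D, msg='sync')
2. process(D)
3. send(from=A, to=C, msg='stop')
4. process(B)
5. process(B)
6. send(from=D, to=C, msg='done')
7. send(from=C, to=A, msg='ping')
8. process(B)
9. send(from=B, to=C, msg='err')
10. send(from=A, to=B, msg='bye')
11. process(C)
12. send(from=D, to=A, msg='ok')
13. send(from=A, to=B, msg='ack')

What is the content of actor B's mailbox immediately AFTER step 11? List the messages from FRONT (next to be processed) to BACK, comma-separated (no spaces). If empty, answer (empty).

After 1 (send(from=A, to=D, msg='sync')): A:[] B:[] C:[] D:[sync]
After 2 (process(D)): A:[] B:[] C:[] D:[]
After 3 (send(from=A, to=C, msg='stop')): A:[] B:[] C:[stop] D:[]
After 4 (process(B)): A:[] B:[] C:[stop] D:[]
After 5 (process(B)): A:[] B:[] C:[stop] D:[]
After 6 (send(from=D, to=C, msg='done')): A:[] B:[] C:[stop,done] D:[]
After 7 (send(from=C, to=A, msg='ping')): A:[ping] B:[] C:[stop,done] D:[]
After 8 (process(B)): A:[ping] B:[] C:[stop,done] D:[]
After 9 (send(from=B, to=C, msg='err')): A:[ping] B:[] C:[stop,done,err] D:[]
After 10 (send(from=A, to=B, msg='bye')): A:[ping] B:[bye] C:[stop,done,err] D:[]
After 11 (process(C)): A:[ping] B:[bye] C:[done,err] D:[]

bye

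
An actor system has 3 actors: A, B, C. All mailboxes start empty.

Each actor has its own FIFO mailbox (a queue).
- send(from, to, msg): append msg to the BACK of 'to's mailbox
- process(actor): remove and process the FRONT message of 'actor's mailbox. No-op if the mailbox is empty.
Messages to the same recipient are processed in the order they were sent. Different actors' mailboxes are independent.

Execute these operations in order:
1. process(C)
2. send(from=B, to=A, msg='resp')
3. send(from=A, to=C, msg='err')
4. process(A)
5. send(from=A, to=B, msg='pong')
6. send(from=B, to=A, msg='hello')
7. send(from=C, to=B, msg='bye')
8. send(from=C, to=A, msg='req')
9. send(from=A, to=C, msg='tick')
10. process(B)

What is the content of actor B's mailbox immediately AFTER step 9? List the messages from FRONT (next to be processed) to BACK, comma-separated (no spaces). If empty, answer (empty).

After 1 (process(C)): A:[] B:[] C:[]
After 2 (send(from=B, to=A, msg='resp')): A:[resp] B:[] C:[]
After 3 (send(from=A, to=C, msg='err')): A:[resp] B:[] C:[err]
After 4 (process(A)): A:[] B:[] C:[err]
After 5 (send(from=A, to=B, msg='pong')): A:[] B:[pong] C:[err]
After 6 (send(from=B, to=A, msg='hello')): A:[hello] B:[pong] C:[err]
After 7 (send(from=C, to=B, msg='bye')): A:[hello] B:[pong,bye] C:[err]
After 8 (send(from=C, to=A, msg='req')): A:[hello,req] B:[pong,bye] C:[err]
After 9 (send(from=A, to=C, msg='tick')): A:[hello,req] B:[pong,bye] C:[err,tick]

pong,bye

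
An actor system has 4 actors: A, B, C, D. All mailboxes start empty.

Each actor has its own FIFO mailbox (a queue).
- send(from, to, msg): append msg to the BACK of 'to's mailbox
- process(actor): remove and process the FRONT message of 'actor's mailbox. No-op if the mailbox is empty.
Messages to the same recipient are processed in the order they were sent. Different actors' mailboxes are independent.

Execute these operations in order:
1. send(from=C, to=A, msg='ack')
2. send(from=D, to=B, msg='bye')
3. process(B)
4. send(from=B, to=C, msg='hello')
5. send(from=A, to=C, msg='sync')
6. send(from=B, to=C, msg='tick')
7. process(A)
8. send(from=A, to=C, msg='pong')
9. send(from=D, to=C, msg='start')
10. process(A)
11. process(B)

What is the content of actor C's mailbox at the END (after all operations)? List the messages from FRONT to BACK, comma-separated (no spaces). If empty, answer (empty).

After 1 (send(from=C, to=A, msg='ack')): A:[ack] B:[] C:[] D:[]
After 2 (send(from=D, to=B, msg='bye')): A:[ack] B:[bye] C:[] D:[]
After 3 (process(B)): A:[ack] B:[] C:[] D:[]
After 4 (send(from=B, to=C, msg='hello')): A:[ack] B:[] C:[hello] D:[]
After 5 (send(from=A, to=C, msg='sync')): A:[ack] B:[] C:[hello,sync] D:[]
After 6 (send(from=B, to=C, msg='tick')): A:[ack] B:[] C:[hello,sync,tick] D:[]
After 7 (process(A)): A:[] B:[] C:[hello,sync,tick] D:[]
After 8 (send(from=A, to=C, msg='pong')): A:[] B:[] C:[hello,sync,tick,pong] D:[]
After 9 (send(from=D, to=C, msg='start')): A:[] B:[] C:[hello,sync,tick,pong,start] D:[]
After 10 (process(A)): A:[] B:[] C:[hello,sync,tick,pong,start] D:[]
After 11 (process(B)): A:[] B:[] C:[hello,sync,tick,pong,start] D:[]

Answer: hello,sync,tick,pong,start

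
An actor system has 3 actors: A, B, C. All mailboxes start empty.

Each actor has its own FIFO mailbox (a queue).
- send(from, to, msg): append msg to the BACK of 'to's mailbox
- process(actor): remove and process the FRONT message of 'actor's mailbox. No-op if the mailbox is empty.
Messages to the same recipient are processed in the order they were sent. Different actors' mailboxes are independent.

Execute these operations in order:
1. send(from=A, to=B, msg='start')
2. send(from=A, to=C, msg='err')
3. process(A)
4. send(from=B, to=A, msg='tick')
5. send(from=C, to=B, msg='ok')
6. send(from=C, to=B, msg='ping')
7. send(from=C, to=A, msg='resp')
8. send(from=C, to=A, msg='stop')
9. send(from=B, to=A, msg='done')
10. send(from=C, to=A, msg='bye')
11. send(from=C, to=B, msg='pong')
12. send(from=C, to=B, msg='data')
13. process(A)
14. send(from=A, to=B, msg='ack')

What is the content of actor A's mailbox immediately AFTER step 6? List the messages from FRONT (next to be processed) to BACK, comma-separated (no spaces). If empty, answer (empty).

After 1 (send(from=A, to=B, msg='start')): A:[] B:[start] C:[]
After 2 (send(from=A, to=C, msg='err')): A:[] B:[start] C:[err]
After 3 (process(A)): A:[] B:[start] C:[err]
After 4 (send(from=B, to=A, msg='tick')): A:[tick] B:[start] C:[err]
After 5 (send(from=C, to=B, msg='ok')): A:[tick] B:[start,ok] C:[err]
After 6 (send(from=C, to=B, msg='ping')): A:[tick] B:[start,ok,ping] C:[err]

tick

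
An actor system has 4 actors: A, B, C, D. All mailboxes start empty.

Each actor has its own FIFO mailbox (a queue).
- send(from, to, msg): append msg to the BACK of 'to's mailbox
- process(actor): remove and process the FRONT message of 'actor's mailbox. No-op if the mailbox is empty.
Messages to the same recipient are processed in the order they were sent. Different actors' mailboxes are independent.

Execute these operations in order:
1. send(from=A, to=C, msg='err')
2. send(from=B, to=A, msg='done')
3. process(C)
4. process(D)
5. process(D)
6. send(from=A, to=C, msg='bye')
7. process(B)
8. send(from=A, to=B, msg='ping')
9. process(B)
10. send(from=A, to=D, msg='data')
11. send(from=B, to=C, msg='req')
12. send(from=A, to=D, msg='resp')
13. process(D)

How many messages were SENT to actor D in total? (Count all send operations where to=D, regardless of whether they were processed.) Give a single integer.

Answer: 2

Derivation:
After 1 (send(from=A, to=C, msg='err')): A:[] B:[] C:[err] D:[]
After 2 (send(from=B, to=A, msg='done')): A:[done] B:[] C:[err] D:[]
After 3 (process(C)): A:[done] B:[] C:[] D:[]
After 4 (process(D)): A:[done] B:[] C:[] D:[]
After 5 (process(D)): A:[done] B:[] C:[] D:[]
After 6 (send(from=A, to=C, msg='bye')): A:[done] B:[] C:[bye] D:[]
After 7 (process(B)): A:[done] B:[] C:[bye] D:[]
After 8 (send(from=A, to=B, msg='ping')): A:[done] B:[ping] C:[bye] D:[]
After 9 (process(B)): A:[done] B:[] C:[bye] D:[]
After 10 (send(from=A, to=D, msg='data')): A:[done] B:[] C:[bye] D:[data]
After 11 (send(from=B, to=C, msg='req')): A:[done] B:[] C:[bye,req] D:[data]
After 12 (send(from=A, to=D, msg='resp')): A:[done] B:[] C:[bye,req] D:[data,resp]
After 13 (process(D)): A:[done] B:[] C:[bye,req] D:[resp]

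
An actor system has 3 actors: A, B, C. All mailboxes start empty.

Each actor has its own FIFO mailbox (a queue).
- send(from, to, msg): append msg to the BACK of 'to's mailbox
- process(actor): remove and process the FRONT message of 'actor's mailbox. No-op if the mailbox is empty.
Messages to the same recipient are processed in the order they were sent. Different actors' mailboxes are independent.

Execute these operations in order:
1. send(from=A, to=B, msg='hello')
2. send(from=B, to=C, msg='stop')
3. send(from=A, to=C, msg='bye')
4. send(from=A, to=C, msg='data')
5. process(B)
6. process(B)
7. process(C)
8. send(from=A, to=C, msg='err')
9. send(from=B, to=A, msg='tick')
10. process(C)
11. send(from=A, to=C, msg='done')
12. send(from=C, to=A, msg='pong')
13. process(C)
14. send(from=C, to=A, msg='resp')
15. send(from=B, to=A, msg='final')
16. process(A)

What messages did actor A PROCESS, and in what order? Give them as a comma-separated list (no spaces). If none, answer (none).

After 1 (send(from=A, to=B, msg='hello')): A:[] B:[hello] C:[]
After 2 (send(from=B, to=C, msg='stop')): A:[] B:[hello] C:[stop]
After 3 (send(from=A, to=C, msg='bye')): A:[] B:[hello] C:[stop,bye]
After 4 (send(from=A, to=C, msg='data')): A:[] B:[hello] C:[stop,bye,data]
After 5 (process(B)): A:[] B:[] C:[stop,bye,data]
After 6 (process(B)): A:[] B:[] C:[stop,bye,data]
After 7 (process(C)): A:[] B:[] C:[bye,data]
After 8 (send(from=A, to=C, msg='err')): A:[] B:[] C:[bye,data,err]
After 9 (send(from=B, to=A, msg='tick')): A:[tick] B:[] C:[bye,data,err]
After 10 (process(C)): A:[tick] B:[] C:[data,err]
After 11 (send(from=A, to=C, msg='done')): A:[tick] B:[] C:[data,err,done]
After 12 (send(from=C, to=A, msg='pong')): A:[tick,pong] B:[] C:[data,err,done]
After 13 (process(C)): A:[tick,pong] B:[] C:[err,done]
After 14 (send(from=C, to=A, msg='resp')): A:[tick,pong,resp] B:[] C:[err,done]
After 15 (send(from=B, to=A, msg='final')): A:[tick,pong,resp,final] B:[] C:[err,done]
After 16 (process(A)): A:[pong,resp,final] B:[] C:[err,done]

Answer: tick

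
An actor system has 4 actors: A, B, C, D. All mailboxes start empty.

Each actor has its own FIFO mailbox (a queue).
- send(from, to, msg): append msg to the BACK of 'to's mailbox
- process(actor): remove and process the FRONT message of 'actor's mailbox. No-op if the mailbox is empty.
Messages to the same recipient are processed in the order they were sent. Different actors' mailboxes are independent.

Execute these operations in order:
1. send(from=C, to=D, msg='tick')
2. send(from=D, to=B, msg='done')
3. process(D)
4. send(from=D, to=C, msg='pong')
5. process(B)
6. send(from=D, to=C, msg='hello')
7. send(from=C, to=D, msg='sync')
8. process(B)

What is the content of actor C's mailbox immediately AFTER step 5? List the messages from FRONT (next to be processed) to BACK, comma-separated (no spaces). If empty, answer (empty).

After 1 (send(from=C, to=D, msg='tick')): A:[] B:[] C:[] D:[tick]
After 2 (send(from=D, to=B, msg='done')): A:[] B:[done] C:[] D:[tick]
After 3 (process(D)): A:[] B:[done] C:[] D:[]
After 4 (send(from=D, to=C, msg='pong')): A:[] B:[done] C:[pong] D:[]
After 5 (process(B)): A:[] B:[] C:[pong] D:[]

pong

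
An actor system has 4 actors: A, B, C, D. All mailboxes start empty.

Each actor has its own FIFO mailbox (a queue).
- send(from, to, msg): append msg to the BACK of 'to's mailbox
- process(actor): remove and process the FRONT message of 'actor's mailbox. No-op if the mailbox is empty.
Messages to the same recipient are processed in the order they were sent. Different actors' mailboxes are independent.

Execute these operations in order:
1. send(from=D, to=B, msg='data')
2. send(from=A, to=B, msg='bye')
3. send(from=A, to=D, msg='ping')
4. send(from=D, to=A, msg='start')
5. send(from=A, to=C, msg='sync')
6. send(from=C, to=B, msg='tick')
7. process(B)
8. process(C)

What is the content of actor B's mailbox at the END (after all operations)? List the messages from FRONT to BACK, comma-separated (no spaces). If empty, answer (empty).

Answer: bye,tick

Derivation:
After 1 (send(from=D, to=B, msg='data')): A:[] B:[data] C:[] D:[]
After 2 (send(from=A, to=B, msg='bye')): A:[] B:[data,bye] C:[] D:[]
After 3 (send(from=A, to=D, msg='ping')): A:[] B:[data,bye] C:[] D:[ping]
After 4 (send(from=D, to=A, msg='start')): A:[start] B:[data,bye] C:[] D:[ping]
After 5 (send(from=A, to=C, msg='sync')): A:[start] B:[data,bye] C:[sync] D:[ping]
After 6 (send(from=C, to=B, msg='tick')): A:[start] B:[data,bye,tick] C:[sync] D:[ping]
After 7 (process(B)): A:[start] B:[bye,tick] C:[sync] D:[ping]
After 8 (process(C)): A:[start] B:[bye,tick] C:[] D:[ping]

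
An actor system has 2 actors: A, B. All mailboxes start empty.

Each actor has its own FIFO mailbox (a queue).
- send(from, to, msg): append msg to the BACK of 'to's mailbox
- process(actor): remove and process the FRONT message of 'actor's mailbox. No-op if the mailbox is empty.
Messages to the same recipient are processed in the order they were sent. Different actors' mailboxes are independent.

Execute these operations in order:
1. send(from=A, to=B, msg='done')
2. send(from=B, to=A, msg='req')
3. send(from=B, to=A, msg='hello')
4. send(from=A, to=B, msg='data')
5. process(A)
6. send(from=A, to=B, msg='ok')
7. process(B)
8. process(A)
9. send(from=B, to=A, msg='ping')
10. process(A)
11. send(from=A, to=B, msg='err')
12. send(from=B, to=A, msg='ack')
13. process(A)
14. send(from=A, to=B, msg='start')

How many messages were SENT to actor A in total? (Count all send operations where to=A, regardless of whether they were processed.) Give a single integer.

Answer: 4

Derivation:
After 1 (send(from=A, to=B, msg='done')): A:[] B:[done]
After 2 (send(from=B, to=A, msg='req')): A:[req] B:[done]
After 3 (send(from=B, to=A, msg='hello')): A:[req,hello] B:[done]
After 4 (send(from=A, to=B, msg='data')): A:[req,hello] B:[done,data]
After 5 (process(A)): A:[hello] B:[done,data]
After 6 (send(from=A, to=B, msg='ok')): A:[hello] B:[done,data,ok]
After 7 (process(B)): A:[hello] B:[data,ok]
After 8 (process(A)): A:[] B:[data,ok]
After 9 (send(from=B, to=A, msg='ping')): A:[ping] B:[data,ok]
After 10 (process(A)): A:[] B:[data,ok]
After 11 (send(from=A, to=B, msg='err')): A:[] B:[data,ok,err]
After 12 (send(from=B, to=A, msg='ack')): A:[ack] B:[data,ok,err]
After 13 (process(A)): A:[] B:[data,ok,err]
After 14 (send(from=A, to=B, msg='start')): A:[] B:[data,ok,err,start]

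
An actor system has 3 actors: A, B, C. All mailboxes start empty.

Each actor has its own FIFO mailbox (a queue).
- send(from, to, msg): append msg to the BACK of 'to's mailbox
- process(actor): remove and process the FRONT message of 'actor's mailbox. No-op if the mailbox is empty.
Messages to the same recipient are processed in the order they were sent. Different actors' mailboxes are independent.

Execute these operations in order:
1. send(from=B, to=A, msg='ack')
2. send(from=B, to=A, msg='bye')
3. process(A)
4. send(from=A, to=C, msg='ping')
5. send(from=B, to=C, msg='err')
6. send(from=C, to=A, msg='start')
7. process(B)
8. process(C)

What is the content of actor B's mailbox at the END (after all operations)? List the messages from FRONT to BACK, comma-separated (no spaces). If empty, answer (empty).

Answer: (empty)

Derivation:
After 1 (send(from=B, to=A, msg='ack')): A:[ack] B:[] C:[]
After 2 (send(from=B, to=A, msg='bye')): A:[ack,bye] B:[] C:[]
After 3 (process(A)): A:[bye] B:[] C:[]
After 4 (send(from=A, to=C, msg='ping')): A:[bye] B:[] C:[ping]
After 5 (send(from=B, to=C, msg='err')): A:[bye] B:[] C:[ping,err]
After 6 (send(from=C, to=A, msg='start')): A:[bye,start] B:[] C:[ping,err]
After 7 (process(B)): A:[bye,start] B:[] C:[ping,err]
After 8 (process(C)): A:[bye,start] B:[] C:[err]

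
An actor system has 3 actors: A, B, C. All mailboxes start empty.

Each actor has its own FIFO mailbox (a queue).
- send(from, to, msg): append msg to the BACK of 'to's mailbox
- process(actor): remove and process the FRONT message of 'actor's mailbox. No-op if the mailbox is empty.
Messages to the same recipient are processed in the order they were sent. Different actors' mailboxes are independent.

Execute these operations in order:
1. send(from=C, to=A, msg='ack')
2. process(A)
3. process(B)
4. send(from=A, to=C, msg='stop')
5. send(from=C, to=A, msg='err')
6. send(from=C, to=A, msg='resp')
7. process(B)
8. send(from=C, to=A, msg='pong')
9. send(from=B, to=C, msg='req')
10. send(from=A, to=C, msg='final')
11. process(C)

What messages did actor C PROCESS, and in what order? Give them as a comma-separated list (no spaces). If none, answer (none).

After 1 (send(from=C, to=A, msg='ack')): A:[ack] B:[] C:[]
After 2 (process(A)): A:[] B:[] C:[]
After 3 (process(B)): A:[] B:[] C:[]
After 4 (send(from=A, to=C, msg='stop')): A:[] B:[] C:[stop]
After 5 (send(from=C, to=A, msg='err')): A:[err] B:[] C:[stop]
After 6 (send(from=C, to=A, msg='resp')): A:[err,resp] B:[] C:[stop]
After 7 (process(B)): A:[err,resp] B:[] C:[stop]
After 8 (send(from=C, to=A, msg='pong')): A:[err,resp,pong] B:[] C:[stop]
After 9 (send(from=B, to=C, msg='req')): A:[err,resp,pong] B:[] C:[stop,req]
After 10 (send(from=A, to=C, msg='final')): A:[err,resp,pong] B:[] C:[stop,req,final]
After 11 (process(C)): A:[err,resp,pong] B:[] C:[req,final]

Answer: stop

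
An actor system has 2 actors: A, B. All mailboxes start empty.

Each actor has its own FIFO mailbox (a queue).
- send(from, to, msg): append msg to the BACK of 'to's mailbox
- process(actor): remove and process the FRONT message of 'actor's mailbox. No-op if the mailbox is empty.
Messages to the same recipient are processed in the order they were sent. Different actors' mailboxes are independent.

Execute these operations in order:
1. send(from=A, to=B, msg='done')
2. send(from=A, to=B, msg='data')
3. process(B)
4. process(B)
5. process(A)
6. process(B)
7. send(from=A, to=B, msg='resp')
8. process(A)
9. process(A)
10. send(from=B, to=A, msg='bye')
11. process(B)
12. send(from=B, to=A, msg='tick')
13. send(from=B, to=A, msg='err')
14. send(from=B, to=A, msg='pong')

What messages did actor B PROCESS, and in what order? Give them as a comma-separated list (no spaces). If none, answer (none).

After 1 (send(from=A, to=B, msg='done')): A:[] B:[done]
After 2 (send(from=A, to=B, msg='data')): A:[] B:[done,data]
After 3 (process(B)): A:[] B:[data]
After 4 (process(B)): A:[] B:[]
After 5 (process(A)): A:[] B:[]
After 6 (process(B)): A:[] B:[]
After 7 (send(from=A, to=B, msg='resp')): A:[] B:[resp]
After 8 (process(A)): A:[] B:[resp]
After 9 (process(A)): A:[] B:[resp]
After 10 (send(from=B, to=A, msg='bye')): A:[bye] B:[resp]
After 11 (process(B)): A:[bye] B:[]
After 12 (send(from=B, to=A, msg='tick')): A:[bye,tick] B:[]
After 13 (send(from=B, to=A, msg='err')): A:[bye,tick,err] B:[]
After 14 (send(from=B, to=A, msg='pong')): A:[bye,tick,err,pong] B:[]

Answer: done,data,resp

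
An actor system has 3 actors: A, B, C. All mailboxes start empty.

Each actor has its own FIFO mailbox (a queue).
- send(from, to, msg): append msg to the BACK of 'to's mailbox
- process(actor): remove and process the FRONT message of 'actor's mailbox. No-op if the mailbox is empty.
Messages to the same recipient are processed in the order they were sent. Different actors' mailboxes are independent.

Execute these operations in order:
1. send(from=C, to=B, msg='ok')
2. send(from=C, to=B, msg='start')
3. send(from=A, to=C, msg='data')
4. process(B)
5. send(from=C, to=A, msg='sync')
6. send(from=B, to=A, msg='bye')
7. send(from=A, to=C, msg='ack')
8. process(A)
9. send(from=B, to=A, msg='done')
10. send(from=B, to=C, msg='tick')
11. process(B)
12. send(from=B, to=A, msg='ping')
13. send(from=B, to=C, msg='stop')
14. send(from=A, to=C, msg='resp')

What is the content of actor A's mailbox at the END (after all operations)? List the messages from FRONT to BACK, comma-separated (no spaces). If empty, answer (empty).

After 1 (send(from=C, to=B, msg='ok')): A:[] B:[ok] C:[]
After 2 (send(from=C, to=B, msg='start')): A:[] B:[ok,start] C:[]
After 3 (send(from=A, to=C, msg='data')): A:[] B:[ok,start] C:[data]
After 4 (process(B)): A:[] B:[start] C:[data]
After 5 (send(from=C, to=A, msg='sync')): A:[sync] B:[start] C:[data]
After 6 (send(from=B, to=A, msg='bye')): A:[sync,bye] B:[start] C:[data]
After 7 (send(from=A, to=C, msg='ack')): A:[sync,bye] B:[start] C:[data,ack]
After 8 (process(A)): A:[bye] B:[start] C:[data,ack]
After 9 (send(from=B, to=A, msg='done')): A:[bye,done] B:[start] C:[data,ack]
After 10 (send(from=B, to=C, msg='tick')): A:[bye,done] B:[start] C:[data,ack,tick]
After 11 (process(B)): A:[bye,done] B:[] C:[data,ack,tick]
After 12 (send(from=B, to=A, msg='ping')): A:[bye,done,ping] B:[] C:[data,ack,tick]
After 13 (send(from=B, to=C, msg='stop')): A:[bye,done,ping] B:[] C:[data,ack,tick,stop]
After 14 (send(from=A, to=C, msg='resp')): A:[bye,done,ping] B:[] C:[data,ack,tick,stop,resp]

Answer: bye,done,ping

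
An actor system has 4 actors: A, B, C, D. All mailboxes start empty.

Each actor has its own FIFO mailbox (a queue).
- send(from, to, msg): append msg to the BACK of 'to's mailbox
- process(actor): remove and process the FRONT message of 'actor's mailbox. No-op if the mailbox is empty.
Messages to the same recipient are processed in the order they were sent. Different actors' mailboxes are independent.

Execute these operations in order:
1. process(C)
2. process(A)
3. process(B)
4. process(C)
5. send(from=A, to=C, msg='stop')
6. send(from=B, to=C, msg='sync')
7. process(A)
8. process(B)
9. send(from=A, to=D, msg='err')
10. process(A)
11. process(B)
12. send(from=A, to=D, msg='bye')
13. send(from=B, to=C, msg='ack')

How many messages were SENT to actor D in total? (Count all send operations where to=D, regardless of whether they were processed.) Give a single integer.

Answer: 2

Derivation:
After 1 (process(C)): A:[] B:[] C:[] D:[]
After 2 (process(A)): A:[] B:[] C:[] D:[]
After 3 (process(B)): A:[] B:[] C:[] D:[]
After 4 (process(C)): A:[] B:[] C:[] D:[]
After 5 (send(from=A, to=C, msg='stop')): A:[] B:[] C:[stop] D:[]
After 6 (send(from=B, to=C, msg='sync')): A:[] B:[] C:[stop,sync] D:[]
After 7 (process(A)): A:[] B:[] C:[stop,sync] D:[]
After 8 (process(B)): A:[] B:[] C:[stop,sync] D:[]
After 9 (send(from=A, to=D, msg='err')): A:[] B:[] C:[stop,sync] D:[err]
After 10 (process(A)): A:[] B:[] C:[stop,sync] D:[err]
After 11 (process(B)): A:[] B:[] C:[stop,sync] D:[err]
After 12 (send(from=A, to=D, msg='bye')): A:[] B:[] C:[stop,sync] D:[err,bye]
After 13 (send(from=B, to=C, msg='ack')): A:[] B:[] C:[stop,sync,ack] D:[err,bye]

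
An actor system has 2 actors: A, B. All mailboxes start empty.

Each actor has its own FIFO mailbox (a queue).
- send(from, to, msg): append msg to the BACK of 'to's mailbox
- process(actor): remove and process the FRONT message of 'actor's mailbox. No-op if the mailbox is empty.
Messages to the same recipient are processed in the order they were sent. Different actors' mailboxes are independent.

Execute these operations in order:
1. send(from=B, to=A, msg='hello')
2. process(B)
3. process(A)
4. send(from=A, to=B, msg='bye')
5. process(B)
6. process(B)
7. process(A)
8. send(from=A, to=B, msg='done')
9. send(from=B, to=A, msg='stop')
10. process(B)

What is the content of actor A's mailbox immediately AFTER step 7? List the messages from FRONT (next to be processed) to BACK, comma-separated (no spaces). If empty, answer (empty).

After 1 (send(from=B, to=A, msg='hello')): A:[hello] B:[]
After 2 (process(B)): A:[hello] B:[]
After 3 (process(A)): A:[] B:[]
After 4 (send(from=A, to=B, msg='bye')): A:[] B:[bye]
After 5 (process(B)): A:[] B:[]
After 6 (process(B)): A:[] B:[]
After 7 (process(A)): A:[] B:[]

(empty)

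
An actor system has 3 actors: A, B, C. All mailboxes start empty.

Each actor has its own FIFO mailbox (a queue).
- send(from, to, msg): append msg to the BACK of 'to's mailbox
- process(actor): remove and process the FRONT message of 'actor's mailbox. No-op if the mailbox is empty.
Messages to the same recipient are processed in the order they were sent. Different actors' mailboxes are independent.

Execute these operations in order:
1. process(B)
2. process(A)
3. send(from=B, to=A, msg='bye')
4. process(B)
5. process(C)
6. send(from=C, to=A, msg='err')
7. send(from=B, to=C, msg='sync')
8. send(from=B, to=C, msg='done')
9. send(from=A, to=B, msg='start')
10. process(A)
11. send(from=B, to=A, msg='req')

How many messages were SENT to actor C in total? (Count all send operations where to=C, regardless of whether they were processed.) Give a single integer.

After 1 (process(B)): A:[] B:[] C:[]
After 2 (process(A)): A:[] B:[] C:[]
After 3 (send(from=B, to=A, msg='bye')): A:[bye] B:[] C:[]
After 4 (process(B)): A:[bye] B:[] C:[]
After 5 (process(C)): A:[bye] B:[] C:[]
After 6 (send(from=C, to=A, msg='err')): A:[bye,err] B:[] C:[]
After 7 (send(from=B, to=C, msg='sync')): A:[bye,err] B:[] C:[sync]
After 8 (send(from=B, to=C, msg='done')): A:[bye,err] B:[] C:[sync,done]
After 9 (send(from=A, to=B, msg='start')): A:[bye,err] B:[start] C:[sync,done]
After 10 (process(A)): A:[err] B:[start] C:[sync,done]
After 11 (send(from=B, to=A, msg='req')): A:[err,req] B:[start] C:[sync,done]

Answer: 2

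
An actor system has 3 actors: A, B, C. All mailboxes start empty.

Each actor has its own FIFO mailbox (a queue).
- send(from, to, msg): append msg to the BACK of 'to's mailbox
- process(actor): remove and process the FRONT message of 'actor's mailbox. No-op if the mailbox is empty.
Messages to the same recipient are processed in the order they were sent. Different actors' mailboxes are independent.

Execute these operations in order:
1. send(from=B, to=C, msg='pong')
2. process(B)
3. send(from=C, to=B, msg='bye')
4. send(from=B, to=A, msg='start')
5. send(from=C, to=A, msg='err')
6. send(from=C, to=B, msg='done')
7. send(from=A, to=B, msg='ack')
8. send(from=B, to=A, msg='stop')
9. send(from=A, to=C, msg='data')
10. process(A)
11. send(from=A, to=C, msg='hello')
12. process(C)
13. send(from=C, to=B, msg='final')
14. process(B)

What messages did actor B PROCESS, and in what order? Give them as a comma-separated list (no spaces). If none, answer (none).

Answer: bye

Derivation:
After 1 (send(from=B, to=C, msg='pong')): A:[] B:[] C:[pong]
After 2 (process(B)): A:[] B:[] C:[pong]
After 3 (send(from=C, to=B, msg='bye')): A:[] B:[bye] C:[pong]
After 4 (send(from=B, to=A, msg='start')): A:[start] B:[bye] C:[pong]
After 5 (send(from=C, to=A, msg='err')): A:[start,err] B:[bye] C:[pong]
After 6 (send(from=C, to=B, msg='done')): A:[start,err] B:[bye,done] C:[pong]
After 7 (send(from=A, to=B, msg='ack')): A:[start,err] B:[bye,done,ack] C:[pong]
After 8 (send(from=B, to=A, msg='stop')): A:[start,err,stop] B:[bye,done,ack] C:[pong]
After 9 (send(from=A, to=C, msg='data')): A:[start,err,stop] B:[bye,done,ack] C:[pong,data]
After 10 (process(A)): A:[err,stop] B:[bye,done,ack] C:[pong,data]
After 11 (send(from=A, to=C, msg='hello')): A:[err,stop] B:[bye,done,ack] C:[pong,data,hello]
After 12 (process(C)): A:[err,stop] B:[bye,done,ack] C:[data,hello]
After 13 (send(from=C, to=B, msg='final')): A:[err,stop] B:[bye,done,ack,final] C:[data,hello]
After 14 (process(B)): A:[err,stop] B:[done,ack,final] C:[data,hello]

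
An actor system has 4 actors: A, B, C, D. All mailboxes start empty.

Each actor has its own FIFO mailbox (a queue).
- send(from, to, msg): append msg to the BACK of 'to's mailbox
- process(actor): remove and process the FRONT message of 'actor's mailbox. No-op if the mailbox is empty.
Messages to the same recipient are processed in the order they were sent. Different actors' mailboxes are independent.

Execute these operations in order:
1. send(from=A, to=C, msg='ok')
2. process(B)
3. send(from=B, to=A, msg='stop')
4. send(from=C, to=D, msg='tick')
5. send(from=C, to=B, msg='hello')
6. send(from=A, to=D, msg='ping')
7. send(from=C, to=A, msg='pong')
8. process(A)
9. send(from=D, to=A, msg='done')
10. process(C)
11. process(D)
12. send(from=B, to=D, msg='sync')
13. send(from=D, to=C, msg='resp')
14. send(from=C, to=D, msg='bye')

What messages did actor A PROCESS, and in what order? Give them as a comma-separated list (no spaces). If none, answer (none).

Answer: stop

Derivation:
After 1 (send(from=A, to=C, msg='ok')): A:[] B:[] C:[ok] D:[]
After 2 (process(B)): A:[] B:[] C:[ok] D:[]
After 3 (send(from=B, to=A, msg='stop')): A:[stop] B:[] C:[ok] D:[]
After 4 (send(from=C, to=D, msg='tick')): A:[stop] B:[] C:[ok] D:[tick]
After 5 (send(from=C, to=B, msg='hello')): A:[stop] B:[hello] C:[ok] D:[tick]
After 6 (send(from=A, to=D, msg='ping')): A:[stop] B:[hello] C:[ok] D:[tick,ping]
After 7 (send(from=C, to=A, msg='pong')): A:[stop,pong] B:[hello] C:[ok] D:[tick,ping]
After 8 (process(A)): A:[pong] B:[hello] C:[ok] D:[tick,ping]
After 9 (send(from=D, to=A, msg='done')): A:[pong,done] B:[hello] C:[ok] D:[tick,ping]
After 10 (process(C)): A:[pong,done] B:[hello] C:[] D:[tick,ping]
After 11 (process(D)): A:[pong,done] B:[hello] C:[] D:[ping]
After 12 (send(from=B, to=D, msg='sync')): A:[pong,done] B:[hello] C:[] D:[ping,sync]
After 13 (send(from=D, to=C, msg='resp')): A:[pong,done] B:[hello] C:[resp] D:[ping,sync]
After 14 (send(from=C, to=D, msg='bye')): A:[pong,done] B:[hello] C:[resp] D:[ping,sync,bye]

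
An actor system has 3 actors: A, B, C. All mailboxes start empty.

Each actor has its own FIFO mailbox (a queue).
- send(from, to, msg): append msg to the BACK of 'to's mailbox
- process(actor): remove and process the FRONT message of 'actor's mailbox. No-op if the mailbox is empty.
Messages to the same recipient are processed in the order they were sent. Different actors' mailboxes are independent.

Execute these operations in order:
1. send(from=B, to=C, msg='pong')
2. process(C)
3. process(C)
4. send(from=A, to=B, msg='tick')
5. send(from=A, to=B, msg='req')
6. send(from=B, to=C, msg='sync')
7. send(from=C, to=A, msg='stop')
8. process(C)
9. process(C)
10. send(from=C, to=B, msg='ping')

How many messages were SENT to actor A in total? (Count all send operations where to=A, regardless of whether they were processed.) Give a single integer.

Answer: 1

Derivation:
After 1 (send(from=B, to=C, msg='pong')): A:[] B:[] C:[pong]
After 2 (process(C)): A:[] B:[] C:[]
After 3 (process(C)): A:[] B:[] C:[]
After 4 (send(from=A, to=B, msg='tick')): A:[] B:[tick] C:[]
After 5 (send(from=A, to=B, msg='req')): A:[] B:[tick,req] C:[]
After 6 (send(from=B, to=C, msg='sync')): A:[] B:[tick,req] C:[sync]
After 7 (send(from=C, to=A, msg='stop')): A:[stop] B:[tick,req] C:[sync]
After 8 (process(C)): A:[stop] B:[tick,req] C:[]
After 9 (process(C)): A:[stop] B:[tick,req] C:[]
After 10 (send(from=C, to=B, msg='ping')): A:[stop] B:[tick,req,ping] C:[]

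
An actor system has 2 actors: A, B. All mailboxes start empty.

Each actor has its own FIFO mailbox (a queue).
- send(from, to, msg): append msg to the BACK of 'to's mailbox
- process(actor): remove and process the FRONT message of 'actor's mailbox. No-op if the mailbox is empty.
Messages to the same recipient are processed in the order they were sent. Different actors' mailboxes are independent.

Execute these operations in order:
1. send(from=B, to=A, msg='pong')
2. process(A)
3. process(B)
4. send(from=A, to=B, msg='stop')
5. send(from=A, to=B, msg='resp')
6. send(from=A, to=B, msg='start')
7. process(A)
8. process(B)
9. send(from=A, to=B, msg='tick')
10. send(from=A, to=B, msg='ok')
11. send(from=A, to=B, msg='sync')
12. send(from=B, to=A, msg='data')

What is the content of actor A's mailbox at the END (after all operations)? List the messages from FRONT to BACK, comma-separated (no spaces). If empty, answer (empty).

Answer: data

Derivation:
After 1 (send(from=B, to=A, msg='pong')): A:[pong] B:[]
After 2 (process(A)): A:[] B:[]
After 3 (process(B)): A:[] B:[]
After 4 (send(from=A, to=B, msg='stop')): A:[] B:[stop]
After 5 (send(from=A, to=B, msg='resp')): A:[] B:[stop,resp]
After 6 (send(from=A, to=B, msg='start')): A:[] B:[stop,resp,start]
After 7 (process(A)): A:[] B:[stop,resp,start]
After 8 (process(B)): A:[] B:[resp,start]
After 9 (send(from=A, to=B, msg='tick')): A:[] B:[resp,start,tick]
After 10 (send(from=A, to=B, msg='ok')): A:[] B:[resp,start,tick,ok]
After 11 (send(from=A, to=B, msg='sync')): A:[] B:[resp,start,tick,ok,sync]
After 12 (send(from=B, to=A, msg='data')): A:[data] B:[resp,start,tick,ok,sync]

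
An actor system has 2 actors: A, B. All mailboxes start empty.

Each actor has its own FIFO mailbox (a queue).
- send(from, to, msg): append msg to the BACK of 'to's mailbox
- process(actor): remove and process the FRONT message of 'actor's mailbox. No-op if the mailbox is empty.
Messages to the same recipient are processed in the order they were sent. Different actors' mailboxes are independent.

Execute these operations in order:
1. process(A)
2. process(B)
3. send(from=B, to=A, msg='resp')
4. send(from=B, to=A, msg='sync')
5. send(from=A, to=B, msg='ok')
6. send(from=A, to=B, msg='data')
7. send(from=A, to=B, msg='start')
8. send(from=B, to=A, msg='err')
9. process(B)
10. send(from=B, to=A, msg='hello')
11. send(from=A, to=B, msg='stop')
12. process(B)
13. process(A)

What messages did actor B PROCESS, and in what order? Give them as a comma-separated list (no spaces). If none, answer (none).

Answer: ok,data

Derivation:
After 1 (process(A)): A:[] B:[]
After 2 (process(B)): A:[] B:[]
After 3 (send(from=B, to=A, msg='resp')): A:[resp] B:[]
After 4 (send(from=B, to=A, msg='sync')): A:[resp,sync] B:[]
After 5 (send(from=A, to=B, msg='ok')): A:[resp,sync] B:[ok]
After 6 (send(from=A, to=B, msg='data')): A:[resp,sync] B:[ok,data]
After 7 (send(from=A, to=B, msg='start')): A:[resp,sync] B:[ok,data,start]
After 8 (send(from=B, to=A, msg='err')): A:[resp,sync,err] B:[ok,data,start]
After 9 (process(B)): A:[resp,sync,err] B:[data,start]
After 10 (send(from=B, to=A, msg='hello')): A:[resp,sync,err,hello] B:[data,start]
After 11 (send(from=A, to=B, msg='stop')): A:[resp,sync,err,hello] B:[data,start,stop]
After 12 (process(B)): A:[resp,sync,err,hello] B:[start,stop]
After 13 (process(A)): A:[sync,err,hello] B:[start,stop]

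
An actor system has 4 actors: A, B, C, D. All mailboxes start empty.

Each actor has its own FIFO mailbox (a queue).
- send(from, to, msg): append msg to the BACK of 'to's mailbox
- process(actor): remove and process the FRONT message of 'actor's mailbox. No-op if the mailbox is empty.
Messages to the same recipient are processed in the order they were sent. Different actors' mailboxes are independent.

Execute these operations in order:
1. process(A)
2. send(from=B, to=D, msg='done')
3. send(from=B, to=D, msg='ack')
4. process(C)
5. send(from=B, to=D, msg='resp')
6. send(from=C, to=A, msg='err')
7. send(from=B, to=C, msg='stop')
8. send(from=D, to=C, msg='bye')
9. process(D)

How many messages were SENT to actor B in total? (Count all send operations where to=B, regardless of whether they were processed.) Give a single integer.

After 1 (process(A)): A:[] B:[] C:[] D:[]
After 2 (send(from=B, to=D, msg='done')): A:[] B:[] C:[] D:[done]
After 3 (send(from=B, to=D, msg='ack')): A:[] B:[] C:[] D:[done,ack]
After 4 (process(C)): A:[] B:[] C:[] D:[done,ack]
After 5 (send(from=B, to=D, msg='resp')): A:[] B:[] C:[] D:[done,ack,resp]
After 6 (send(from=C, to=A, msg='err')): A:[err] B:[] C:[] D:[done,ack,resp]
After 7 (send(from=B, to=C, msg='stop')): A:[err] B:[] C:[stop] D:[done,ack,resp]
After 8 (send(from=D, to=C, msg='bye')): A:[err] B:[] C:[stop,bye] D:[done,ack,resp]
After 9 (process(D)): A:[err] B:[] C:[stop,bye] D:[ack,resp]

Answer: 0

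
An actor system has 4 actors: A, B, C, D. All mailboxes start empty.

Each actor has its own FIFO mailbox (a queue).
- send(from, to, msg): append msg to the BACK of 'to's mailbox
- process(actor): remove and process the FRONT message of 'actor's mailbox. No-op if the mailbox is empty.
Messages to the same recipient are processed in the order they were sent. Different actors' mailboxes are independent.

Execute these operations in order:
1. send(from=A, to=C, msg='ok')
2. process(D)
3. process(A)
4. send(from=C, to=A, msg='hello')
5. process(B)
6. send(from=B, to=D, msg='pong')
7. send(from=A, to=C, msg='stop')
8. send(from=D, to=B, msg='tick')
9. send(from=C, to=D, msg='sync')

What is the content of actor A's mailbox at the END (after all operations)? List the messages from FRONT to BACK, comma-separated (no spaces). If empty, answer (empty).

After 1 (send(from=A, to=C, msg='ok')): A:[] B:[] C:[ok] D:[]
After 2 (process(D)): A:[] B:[] C:[ok] D:[]
After 3 (process(A)): A:[] B:[] C:[ok] D:[]
After 4 (send(from=C, to=A, msg='hello')): A:[hello] B:[] C:[ok] D:[]
After 5 (process(B)): A:[hello] B:[] C:[ok] D:[]
After 6 (send(from=B, to=D, msg='pong')): A:[hello] B:[] C:[ok] D:[pong]
After 7 (send(from=A, to=C, msg='stop')): A:[hello] B:[] C:[ok,stop] D:[pong]
After 8 (send(from=D, to=B, msg='tick')): A:[hello] B:[tick] C:[ok,stop] D:[pong]
After 9 (send(from=C, to=D, msg='sync')): A:[hello] B:[tick] C:[ok,stop] D:[pong,sync]

Answer: hello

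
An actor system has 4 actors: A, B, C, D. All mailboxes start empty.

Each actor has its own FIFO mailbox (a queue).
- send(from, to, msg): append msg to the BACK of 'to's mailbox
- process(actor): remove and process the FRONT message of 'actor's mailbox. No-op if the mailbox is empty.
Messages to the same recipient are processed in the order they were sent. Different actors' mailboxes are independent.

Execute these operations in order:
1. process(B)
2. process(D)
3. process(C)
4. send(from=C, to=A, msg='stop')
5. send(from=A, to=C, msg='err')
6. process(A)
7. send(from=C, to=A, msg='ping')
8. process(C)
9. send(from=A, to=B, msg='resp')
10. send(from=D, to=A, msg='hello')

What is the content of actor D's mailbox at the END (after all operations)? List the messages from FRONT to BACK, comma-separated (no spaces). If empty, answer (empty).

After 1 (process(B)): A:[] B:[] C:[] D:[]
After 2 (process(D)): A:[] B:[] C:[] D:[]
After 3 (process(C)): A:[] B:[] C:[] D:[]
After 4 (send(from=C, to=A, msg='stop')): A:[stop] B:[] C:[] D:[]
After 5 (send(from=A, to=C, msg='err')): A:[stop] B:[] C:[err] D:[]
After 6 (process(A)): A:[] B:[] C:[err] D:[]
After 7 (send(from=C, to=A, msg='ping')): A:[ping] B:[] C:[err] D:[]
After 8 (process(C)): A:[ping] B:[] C:[] D:[]
After 9 (send(from=A, to=B, msg='resp')): A:[ping] B:[resp] C:[] D:[]
After 10 (send(from=D, to=A, msg='hello')): A:[ping,hello] B:[resp] C:[] D:[]

Answer: (empty)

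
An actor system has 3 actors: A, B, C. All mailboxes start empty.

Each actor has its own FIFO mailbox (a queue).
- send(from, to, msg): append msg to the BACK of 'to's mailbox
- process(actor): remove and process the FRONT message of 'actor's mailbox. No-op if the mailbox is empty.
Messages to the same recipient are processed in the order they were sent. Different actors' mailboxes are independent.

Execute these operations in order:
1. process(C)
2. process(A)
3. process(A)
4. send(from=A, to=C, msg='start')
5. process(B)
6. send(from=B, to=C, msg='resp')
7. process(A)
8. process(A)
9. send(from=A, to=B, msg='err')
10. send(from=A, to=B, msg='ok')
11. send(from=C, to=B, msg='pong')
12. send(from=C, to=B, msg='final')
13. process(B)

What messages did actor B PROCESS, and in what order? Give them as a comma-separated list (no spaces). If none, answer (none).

After 1 (process(C)): A:[] B:[] C:[]
After 2 (process(A)): A:[] B:[] C:[]
After 3 (process(A)): A:[] B:[] C:[]
After 4 (send(from=A, to=C, msg='start')): A:[] B:[] C:[start]
After 5 (process(B)): A:[] B:[] C:[start]
After 6 (send(from=B, to=C, msg='resp')): A:[] B:[] C:[start,resp]
After 7 (process(A)): A:[] B:[] C:[start,resp]
After 8 (process(A)): A:[] B:[] C:[start,resp]
After 9 (send(from=A, to=B, msg='err')): A:[] B:[err] C:[start,resp]
After 10 (send(from=A, to=B, msg='ok')): A:[] B:[err,ok] C:[start,resp]
After 11 (send(from=C, to=B, msg='pong')): A:[] B:[err,ok,pong] C:[start,resp]
After 12 (send(from=C, to=B, msg='final')): A:[] B:[err,ok,pong,final] C:[start,resp]
After 13 (process(B)): A:[] B:[ok,pong,final] C:[start,resp]

Answer: err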